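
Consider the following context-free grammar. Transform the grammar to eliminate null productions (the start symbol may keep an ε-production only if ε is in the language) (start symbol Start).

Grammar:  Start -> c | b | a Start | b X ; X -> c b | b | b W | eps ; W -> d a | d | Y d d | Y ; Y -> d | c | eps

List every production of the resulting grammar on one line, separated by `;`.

Start -> c | b | a Start | b X; X -> c b | b | b W; W -> d a | d | Y d d | d d | Y; Y -> d | c

The nullable symbols are {W, X, Y}.
ε ∉ L(G), so no ε-production is kept.
Expand every rule over subsets of its nullable positions: W → Y d d gives Y d d | d d.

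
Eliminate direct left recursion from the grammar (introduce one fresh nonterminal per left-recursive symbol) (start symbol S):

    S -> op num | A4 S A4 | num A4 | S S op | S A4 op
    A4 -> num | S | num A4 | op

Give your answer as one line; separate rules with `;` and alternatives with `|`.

Left recursion appears on S.
For S: α = {S op, A4 op}, β = {op num, A4 S A4, num A4}. Rewrite as S → β S' and S' → α S' | ε.

S -> op num S' | A4 S A4 S' | num A4 S'; A4 -> num | S | num A4 | op; S' -> S op S' | A4 op S' | ε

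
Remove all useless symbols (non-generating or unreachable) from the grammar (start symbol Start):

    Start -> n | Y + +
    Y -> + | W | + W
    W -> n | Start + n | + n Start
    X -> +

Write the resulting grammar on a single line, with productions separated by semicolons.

Generating nonterminals: {Start, W, X, Y}.
Reachable from Start after that: {Start, W, Y}.
Removed useless symbols: {X} and every production mentioning them.

Start -> n | Y + +; Y -> + | W | + W; W -> n | Start + n | + n Start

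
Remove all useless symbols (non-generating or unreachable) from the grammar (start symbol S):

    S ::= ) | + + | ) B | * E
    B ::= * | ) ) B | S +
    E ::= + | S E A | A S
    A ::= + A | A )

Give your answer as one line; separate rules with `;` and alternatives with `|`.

S ::= ) | + + | ) B | * E; B ::= * | ) ) B | S +; E ::= +

Generating nonterminals: {B, E, S}.
Reachable from S after that: {B, E, S}.
Removed useless symbols: {A} and every production mentioning them.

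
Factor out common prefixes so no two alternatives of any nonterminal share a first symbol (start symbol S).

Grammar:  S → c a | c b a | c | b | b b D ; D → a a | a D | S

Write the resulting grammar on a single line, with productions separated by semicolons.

S has alternatives sharing prefix 'c': factor to S → c S' with S' → a | b a | ε.
S has alternatives sharing prefix 'b': factor to S → b S'' with S'' → ε | b D.
D has alternatives sharing prefix 'a': factor to D → a D' with D' → a | D.

S → c S' | b S''; D → S | a D'; S' → a | b a | ε; S'' → ε | b D; D' → a | D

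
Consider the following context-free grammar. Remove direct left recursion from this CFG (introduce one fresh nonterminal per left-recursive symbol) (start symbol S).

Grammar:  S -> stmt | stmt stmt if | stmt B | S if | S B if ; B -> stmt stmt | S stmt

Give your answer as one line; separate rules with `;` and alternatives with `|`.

S -> stmt S' | stmt stmt if S' | stmt B S'; B -> stmt stmt | S stmt; S' -> if S' | B if S' | ε

S is directly left-recursive.
For S: α = {if, B if}, β = {stmt, stmt stmt if, stmt B}. Rewrite as S → β S' and S' → α S' | ε.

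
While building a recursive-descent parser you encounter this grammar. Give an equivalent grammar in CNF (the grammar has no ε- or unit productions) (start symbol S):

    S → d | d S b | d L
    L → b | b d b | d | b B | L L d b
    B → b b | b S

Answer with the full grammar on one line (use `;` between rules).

Introduce a nonterminal for each terminal appearing in a rule of length ≥ 2: X1 → d, X2 → b.
Binarize each right-hand side of length ≥ 3 by chaining fresh nonterminals (Y1, Y2, …): affected rules were S → X1 S X2; L → X2 X1 X2; L → L L X1 X2.

S → d | X1 Y1 | X1 L; L → b | X2 Y2 | d | X2 B | L Y3; B → X2 X2 | X2 S; X1 → d; X2 → b; Y1 → S X2; Y2 → X1 X2; Y3 → L Y4; Y4 → X1 X2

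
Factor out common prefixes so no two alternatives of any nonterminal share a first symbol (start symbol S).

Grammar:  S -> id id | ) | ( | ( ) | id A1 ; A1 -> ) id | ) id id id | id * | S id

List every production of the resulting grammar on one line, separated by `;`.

S -> ) | id S' | ( S''; A1 -> id * | S id | ) id A1'; S' -> id | A1; S'' -> ε | ); A1' -> ε | id id

S has alternatives sharing prefix 'id': factor to S → id S' with S' → id | A1.
S has alternatives sharing prefix '(': factor to S → ( S'' with S'' → ε | ).
A1 has alternatives sharing prefix ') id': factor to A1 → ) id A1' with A1' → ε | id id.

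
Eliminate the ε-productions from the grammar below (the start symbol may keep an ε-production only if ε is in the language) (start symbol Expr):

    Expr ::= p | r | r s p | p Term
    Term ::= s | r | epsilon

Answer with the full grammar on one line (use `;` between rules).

Nullable set = {Term}.
ε ∉ L(G), so no ε-production is kept.

Expr ::= p | r | r s p | p Term; Term ::= s | r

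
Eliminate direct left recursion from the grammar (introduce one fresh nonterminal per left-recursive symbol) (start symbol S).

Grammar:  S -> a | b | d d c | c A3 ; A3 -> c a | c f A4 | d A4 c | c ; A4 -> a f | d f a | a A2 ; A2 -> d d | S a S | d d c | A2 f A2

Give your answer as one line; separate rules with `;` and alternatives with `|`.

Directly left-recursive nonterminal: A2.
For A2: α = {f A2}, β = {d d, S a S, d d c}. Rewrite as A2 → β A2' and A2' → α A2' | ε.

S -> a | b | d d c | c A3; A3 -> c a | c f A4 | d A4 c | c; A4 -> a f | d f a | a A2; A2 -> d d A2' | S a S A2' | d d c A2'; A2' -> f A2 A2' | ε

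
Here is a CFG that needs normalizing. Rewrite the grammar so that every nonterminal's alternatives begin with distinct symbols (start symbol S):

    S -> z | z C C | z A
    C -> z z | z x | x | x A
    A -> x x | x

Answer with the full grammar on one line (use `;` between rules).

S has alternatives sharing prefix 'z': factor to S → z S' with S' → ε | C C | A.
C has alternatives sharing prefix 'z': factor to C → z C' with C' → z | x.
C has alternatives sharing prefix 'x': factor to C → x C'' with C'' → ε | A.
A has alternatives sharing prefix 'x': factor to A → x A' with A' → x | ε.

S -> z S'; C -> z C' | x C''; A -> x A'; S' -> ε | C C | A; C' -> z | x; C'' -> ε | A; A' -> x | ε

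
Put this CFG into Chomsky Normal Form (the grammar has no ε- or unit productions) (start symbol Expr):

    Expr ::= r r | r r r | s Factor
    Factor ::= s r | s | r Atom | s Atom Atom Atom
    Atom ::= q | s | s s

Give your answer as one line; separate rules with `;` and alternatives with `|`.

Introduce a nonterminal for each terminal appearing in a rule of length ≥ 2: X1 → r, X2 → s.
Binarize each right-hand side of length ≥ 3 by chaining fresh nonterminals (Y1, Y2, …): affected rules were Expr → X1 X1 X1; Factor → X2 Atom Atom Atom.

Expr ::= X1 X1 | X1 Y1 | X2 Factor; Factor ::= X2 X1 | s | X1 Atom | X2 Y2; Atom ::= q | s | X2 X2; X1 ::= r; X2 ::= s; Y1 ::= X1 X1; Y2 ::= Atom Y3; Y3 ::= Atom Atom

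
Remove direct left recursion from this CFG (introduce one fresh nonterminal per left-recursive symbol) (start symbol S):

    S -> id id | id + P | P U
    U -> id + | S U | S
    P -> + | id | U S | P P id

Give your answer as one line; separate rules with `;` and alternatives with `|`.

Directly left-recursive nonterminal: P.
For P: α = {P id}, β = {+, id, U S}. Rewrite as P → β P' and P' → α P' | ε.

S -> id id | id + P | P U; U -> id + | S U | S; P -> + P' | id P' | U S P'; P' -> P id P' | ε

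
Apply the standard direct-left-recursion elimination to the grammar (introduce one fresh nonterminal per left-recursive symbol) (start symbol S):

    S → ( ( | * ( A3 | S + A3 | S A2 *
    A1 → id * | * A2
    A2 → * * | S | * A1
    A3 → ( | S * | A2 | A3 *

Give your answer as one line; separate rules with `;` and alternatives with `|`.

S, A3 are directly left-recursive.
For S: α = {+ A3, A2 *}, β = {( (, * ( A3}. Rewrite as S → β S' and S' → α S' | ε.
For A3: α = {*}, β = {(, S *, A2}. Rewrite as A3 → β A3' and A3' → α A3' | ε.

S → ( ( S' | * ( A3 S'; A1 → id * | * A2; A2 → * * | S | * A1; A3 → ( A3' | S * A3' | A2 A3'; S' → + A3 S' | A2 * S' | epsilon; A3' → * A3' | epsilon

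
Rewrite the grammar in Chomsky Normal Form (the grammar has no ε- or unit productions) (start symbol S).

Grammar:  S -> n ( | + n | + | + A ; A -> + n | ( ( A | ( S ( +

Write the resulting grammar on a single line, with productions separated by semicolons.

S -> X1 X2 | X3 X1 | + | X3 A; A -> X3 X1 | X2 Y1 | X2 Y2; X1 -> n; X2 -> (; X3 -> +; Y1 -> X2 A; Y2 -> S Y3; Y3 -> X2 X3

Introduce a nonterminal for each terminal appearing in a rule of length ≥ 2: X1 → n, X2 → (, X3 → +.
Binarize each right-hand side of length ≥ 3 by chaining fresh nonterminals (Y1, Y2, …): affected rules were A → X2 X2 A; A → X2 S X2 X3.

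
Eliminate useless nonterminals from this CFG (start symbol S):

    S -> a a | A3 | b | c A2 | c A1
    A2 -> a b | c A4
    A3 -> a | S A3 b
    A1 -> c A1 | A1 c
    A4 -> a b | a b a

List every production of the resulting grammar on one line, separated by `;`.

S -> a a | A3 | b | c A2; A2 -> a b | c A4; A3 -> a | S A3 b; A4 -> a b | a b a

Generating nonterminals: {A2, A3, A4, S}.
Reachable from S after that: {A2, A3, A4, S}.
Removed useless symbols: {A1} and every production mentioning them.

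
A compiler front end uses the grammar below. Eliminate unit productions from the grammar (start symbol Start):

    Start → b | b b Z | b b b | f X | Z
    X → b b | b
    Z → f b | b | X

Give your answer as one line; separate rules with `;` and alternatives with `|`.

Unit pairs: Start ⇒* {X, Z}; Z ⇒* {X}.
For each unit pair (A, B), copy every non-unit production of B to A, then drop all unit productions.

Start → f b | b | b b Z | b b b | f X | b b; X → b b | b; Z → f b | b | b b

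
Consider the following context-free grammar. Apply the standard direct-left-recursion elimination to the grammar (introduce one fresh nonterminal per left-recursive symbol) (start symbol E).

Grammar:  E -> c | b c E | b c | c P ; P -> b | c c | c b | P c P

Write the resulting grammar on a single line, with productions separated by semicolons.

E -> c | b c E | b c | c P; P -> b P' | c c P' | c b P'; P' -> c P P' | ε

P is directly left-recursive.
For P: α = {c P}, β = {b, c c, c b}. Rewrite as P → β P' and P' → α P' | ε.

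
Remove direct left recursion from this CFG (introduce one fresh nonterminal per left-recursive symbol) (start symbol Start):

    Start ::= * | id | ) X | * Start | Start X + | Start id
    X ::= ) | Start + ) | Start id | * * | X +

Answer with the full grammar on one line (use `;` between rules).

Start, X are directly left-recursive.
For Start: α = {X +, id}, β = {*, id, ) X, * Start}. Rewrite as Start → β Start1 and Start1 → α Start1 | ε.
For X: α = {+}, β = {), Start + ), Start id, * *}. Rewrite as X → β X1 and X1 → α X1 | ε.

Start ::= * Start1 | id Start1 | ) X Start1 | * Start Start1; X ::= ) X1 | Start + ) X1 | Start id X1 | * * X1; Start1 ::= X + Start1 | id Start1 | eps; X1 ::= + X1 | eps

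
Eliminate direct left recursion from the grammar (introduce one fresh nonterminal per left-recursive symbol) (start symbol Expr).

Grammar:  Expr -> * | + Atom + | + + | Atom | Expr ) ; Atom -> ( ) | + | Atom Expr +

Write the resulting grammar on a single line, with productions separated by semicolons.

Expr, Atom are directly left-recursive.
For Expr: α = {)}, β = {*, + Atom +, + +, Atom}. Rewrite as Expr → β Expr1 and Expr1 → α Expr1 | ε.
For Atom: α = {Expr +}, β = {( ), +}. Rewrite as Atom → β Atom1 and Atom1 → α Atom1 | ε.

Expr -> * Expr1 | + Atom + Expr1 | + + Expr1 | Atom Expr1; Atom -> ( ) Atom1 | + Atom1; Expr1 -> ) Expr1 | epsilon; Atom1 -> Expr + Atom1 | epsilon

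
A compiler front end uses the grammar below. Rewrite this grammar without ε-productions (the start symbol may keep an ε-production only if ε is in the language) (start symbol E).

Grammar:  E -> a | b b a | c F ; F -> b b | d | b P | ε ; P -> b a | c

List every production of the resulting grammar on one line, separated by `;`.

Nullable nonterminals: {F}.
ε ∉ L(G), so no ε-production is kept.
For each production, add variants omitting each subset of nullable occurrences: E → c F gives c F | c.

E -> a | b b a | c F | c; F -> b b | d | b P; P -> b a | c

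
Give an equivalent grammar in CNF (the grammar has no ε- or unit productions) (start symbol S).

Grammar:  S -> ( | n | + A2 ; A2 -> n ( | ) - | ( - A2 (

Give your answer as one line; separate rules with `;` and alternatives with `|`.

S -> ( | n | X1 A2; A2 -> X2 X3 | X4 X5 | X3 Y1; X1 -> +; X2 -> n; X3 -> (; X4 -> ); X5 -> -; Y1 -> X5 Y2; Y2 -> A2 X3

Introduce a nonterminal for each terminal appearing in a rule of length ≥ 2: X1 → +, X2 → n, X3 → (, X4 → ), X5 → -.
Binarize each right-hand side of length ≥ 3 by chaining fresh nonterminals (Y1, Y2, …): affected rules were A2 → X3 X5 A2 X3.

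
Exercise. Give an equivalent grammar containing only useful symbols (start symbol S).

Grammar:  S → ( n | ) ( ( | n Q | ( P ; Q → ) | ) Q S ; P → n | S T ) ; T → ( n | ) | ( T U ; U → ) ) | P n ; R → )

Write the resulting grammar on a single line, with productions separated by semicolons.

Generating nonterminals: {P, Q, R, S, T, U}.
Reachable from S after that: {P, Q, S, T, U}.
Removed useless symbols: {R} and every production mentioning them.

S → ( n | ) ( ( | n Q | ( P; Q → ) | ) Q S; P → n | S T ); T → ( n | ) | ( T U; U → ) ) | P n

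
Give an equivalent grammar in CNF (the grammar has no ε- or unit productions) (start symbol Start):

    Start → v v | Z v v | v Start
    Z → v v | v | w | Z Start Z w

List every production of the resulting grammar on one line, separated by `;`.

Start → X1 X1 | Z Y1 | X1 Start; Z → X1 X1 | v | w | Z Y2; X1 → v; X2 → w; Y1 → X1 X1; Y2 → Start Y3; Y3 → Z X2

Introduce a nonterminal for each terminal appearing in a rule of length ≥ 2: X1 → v, X2 → w.
Binarize each right-hand side of length ≥ 3 by chaining fresh nonterminals (Y1, Y2, …): affected rules were Start → Z X1 X1; Z → Z Start Z X2.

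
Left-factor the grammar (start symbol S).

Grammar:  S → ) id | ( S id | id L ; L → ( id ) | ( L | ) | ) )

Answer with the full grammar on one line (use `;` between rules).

S → ) id | ( S id | id L; L → ( L' | ) L''; L' → id ) | L; L'' → epsilon | )

L has alternatives sharing prefix '(': factor to L → ( L' with L' → id ) | L.
L has alternatives sharing prefix ')': factor to L → ) L'' with L'' → ε | ).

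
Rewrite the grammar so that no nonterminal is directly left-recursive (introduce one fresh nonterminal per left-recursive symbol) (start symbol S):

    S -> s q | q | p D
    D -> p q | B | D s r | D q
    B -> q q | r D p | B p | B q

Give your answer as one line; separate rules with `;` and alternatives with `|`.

Left recursion appears on D, B.
For D: α = {s r, q}, β = {p q, B}. Rewrite as D → β D' and D' → α D' | ε.
For B: α = {p, q}, β = {q q, r D p}. Rewrite as B → β B' and B' → α B' | ε.

S -> s q | q | p D; D -> p q D' | B D'; B -> q q B' | r D p B'; D' -> s r D' | q D' | ε; B' -> p B' | q B' | ε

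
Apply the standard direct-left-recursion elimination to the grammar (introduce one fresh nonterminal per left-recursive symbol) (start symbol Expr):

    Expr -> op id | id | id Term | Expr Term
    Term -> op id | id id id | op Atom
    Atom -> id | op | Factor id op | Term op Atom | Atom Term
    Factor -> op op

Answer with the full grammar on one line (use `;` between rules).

Expr -> op id Expr1 | id Expr1 | id Term Expr1; Term -> op id | id id id | op Atom; Atom -> id Atom1 | op Atom1 | Factor id op Atom1 | Term op Atom Atom1; Factor -> op op; Expr1 -> Term Expr1 | ε; Atom1 -> Term Atom1 | ε

Directly left-recursive nonterminals: Expr, Atom.
For Expr: α = {Term}, β = {op id, id, id Term}. Rewrite as Expr → β Expr1 and Expr1 → α Expr1 | ε.
For Atom: α = {Term}, β = {id, op, Factor id op, Term op Atom}. Rewrite as Atom → β Atom1 and Atom1 → α Atom1 | ε.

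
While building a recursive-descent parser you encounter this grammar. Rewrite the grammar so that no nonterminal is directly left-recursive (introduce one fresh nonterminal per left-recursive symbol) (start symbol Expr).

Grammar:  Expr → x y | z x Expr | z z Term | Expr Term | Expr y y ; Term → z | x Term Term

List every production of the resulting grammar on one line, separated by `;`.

Expr → x y Expr1 | z x Expr Expr1 | z z Term Expr1; Term → z | x Term Term; Expr1 → Term Expr1 | y y Expr1 | ε

Expr is directly left-recursive.
For Expr: α = {Term, y y}, β = {x y, z x Expr, z z Term}. Rewrite as Expr → β Expr1 and Expr1 → α Expr1 | ε.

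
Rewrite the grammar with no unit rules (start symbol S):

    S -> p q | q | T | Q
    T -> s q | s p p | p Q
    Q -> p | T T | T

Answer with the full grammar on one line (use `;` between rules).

Unit pairs: Q ⇒* {T}; S ⇒* {Q, T}.
For each unit pair (A, B), copy every non-unit production of B to A, then drop all unit productions.

S -> p q | q | p | T T | s q | s p p | p Q; T -> s q | s p p | p Q; Q -> p | T T | s q | s p p | p Q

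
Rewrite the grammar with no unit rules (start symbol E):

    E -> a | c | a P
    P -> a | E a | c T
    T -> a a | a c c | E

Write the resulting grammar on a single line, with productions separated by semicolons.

Unit pairs: T ⇒* {E}.
For each unit pair (A, B), copy every non-unit production of B to A, then drop all unit productions.

E -> a | c | a P; P -> a | E a | c T; T -> a | c | a P | a a | a c c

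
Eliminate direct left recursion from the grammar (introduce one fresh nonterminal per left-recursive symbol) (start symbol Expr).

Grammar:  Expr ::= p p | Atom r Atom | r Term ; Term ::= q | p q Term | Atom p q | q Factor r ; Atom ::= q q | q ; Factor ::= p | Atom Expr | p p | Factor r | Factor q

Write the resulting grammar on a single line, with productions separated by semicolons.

Expr ::= p p | Atom r Atom | r Term; Term ::= q | p q Term | Atom p q | q Factor r; Atom ::= q q | q; Factor ::= p Factor1 | Atom Expr Factor1 | p p Factor1; Factor1 ::= r Factor1 | q Factor1 | ε

Left recursion appears on Factor.
For Factor: α = {r, q}, β = {p, Atom Expr, p p}. Rewrite as Factor → β Factor1 and Factor1 → α Factor1 | ε.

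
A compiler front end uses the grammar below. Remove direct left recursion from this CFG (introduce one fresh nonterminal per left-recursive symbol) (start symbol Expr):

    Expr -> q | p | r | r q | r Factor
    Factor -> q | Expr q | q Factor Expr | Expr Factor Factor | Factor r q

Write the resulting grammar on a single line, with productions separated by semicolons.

Expr -> q | p | r | r q | r Factor; Factor -> q Factor1 | Expr q Factor1 | q Factor Expr Factor1 | Expr Factor Factor Factor1; Factor1 -> r q Factor1 | ε

Directly left-recursive nonterminal: Factor.
For Factor: α = {r q}, β = {q, Expr q, q Factor Expr, Expr Factor Factor}. Rewrite as Factor → β Factor1 and Factor1 → α Factor1 | ε.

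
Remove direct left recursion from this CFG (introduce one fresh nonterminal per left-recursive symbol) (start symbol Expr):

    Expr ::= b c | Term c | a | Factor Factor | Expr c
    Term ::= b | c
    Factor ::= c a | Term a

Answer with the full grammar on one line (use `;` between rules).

Expr ::= b c Expr1 | Term c Expr1 | a Expr1 | Factor Factor Expr1; Term ::= b | c; Factor ::= c a | Term a; Expr1 ::= c Expr1 | ε

Expr is directly left-recursive.
For Expr: α = {c}, β = {b c, Term c, a, Factor Factor}. Rewrite as Expr → β Expr1 and Expr1 → α Expr1 | ε.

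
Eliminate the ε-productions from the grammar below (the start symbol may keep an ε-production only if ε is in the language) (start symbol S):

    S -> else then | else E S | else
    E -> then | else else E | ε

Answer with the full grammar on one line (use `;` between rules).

Nullable set = {E}.
ε ∉ L(G), so no ε-production is kept.
Expand every rule over subsets of its nullable positions: S → else E S gives else E S | else S. E → else else E gives else else E | else else.

S -> else then | else E S | else S | else; E -> then | else else E | else else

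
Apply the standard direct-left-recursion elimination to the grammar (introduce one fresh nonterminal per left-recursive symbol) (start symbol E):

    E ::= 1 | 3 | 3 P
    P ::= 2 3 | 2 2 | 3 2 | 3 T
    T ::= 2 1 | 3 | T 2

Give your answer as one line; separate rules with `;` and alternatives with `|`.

Directly left-recursive nonterminal: T.
For T: α = {2}, β = {2 1, 3}. Rewrite as T → β T' and T' → α T' | ε.

E ::= 1 | 3 | 3 P; P ::= 2 3 | 2 2 | 3 2 | 3 T; T ::= 2 1 T' | 3 T'; T' ::= 2 T' | ε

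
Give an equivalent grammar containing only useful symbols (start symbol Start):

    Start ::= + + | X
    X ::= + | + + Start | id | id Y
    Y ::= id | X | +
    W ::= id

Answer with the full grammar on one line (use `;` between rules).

Generating nonterminals: {Start, W, X, Y}.
Reachable from Start after that: {Start, X, Y}.
Removed useless symbols: {W} and every production mentioning them.

Start ::= + + | X; X ::= + | + + Start | id | id Y; Y ::= id | X | +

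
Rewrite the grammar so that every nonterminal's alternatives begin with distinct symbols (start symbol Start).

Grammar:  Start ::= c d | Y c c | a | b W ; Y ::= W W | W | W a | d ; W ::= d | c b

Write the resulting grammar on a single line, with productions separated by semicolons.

Start ::= c d | Y c c | a | b W; Y ::= d | W Y1; W ::= d | c b; Y1 ::= W | ε | a

Y has alternatives sharing prefix 'W': factor to Y → W Y1 with Y1 → W | ε | a.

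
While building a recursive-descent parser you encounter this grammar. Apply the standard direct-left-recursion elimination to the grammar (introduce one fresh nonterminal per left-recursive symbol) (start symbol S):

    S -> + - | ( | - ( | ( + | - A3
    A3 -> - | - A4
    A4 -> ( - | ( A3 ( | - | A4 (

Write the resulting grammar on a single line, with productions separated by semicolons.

A4 is directly left-recursive.
For A4: α = {(}, β = {( -, ( A3 (, -}. Rewrite as A4 → β A4' and A4' → α A4' | ε.

S -> + - | ( | - ( | ( + | - A3; A3 -> - | - A4; A4 -> ( - A4' | ( A3 ( A4' | - A4'; A4' -> ( A4' | epsilon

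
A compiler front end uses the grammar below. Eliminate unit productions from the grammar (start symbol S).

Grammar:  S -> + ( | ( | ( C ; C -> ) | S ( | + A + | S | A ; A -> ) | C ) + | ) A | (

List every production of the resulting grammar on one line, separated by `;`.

S -> + ( | ( | ( C; C -> ) | S ( | + A + | + ( | ( | ( C | C ) + | ) A; A -> ) | C ) + | ) A | (

Unit pairs: C ⇒* {A, S}.
Replace each nonterminal's rules with the union of the non-unit rules of every nonterminal it unit-derives.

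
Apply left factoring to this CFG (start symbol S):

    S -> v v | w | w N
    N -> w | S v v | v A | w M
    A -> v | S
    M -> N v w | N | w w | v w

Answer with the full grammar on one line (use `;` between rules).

S -> v v | w S'; N -> S v v | v A | w N'; A -> v | S; M -> w w | v w | N M'; S' -> ε | N; N' -> ε | M; M' -> v w | ε

S has alternatives sharing prefix 'w': factor to S → w S' with S' → ε | N.
N has alternatives sharing prefix 'w': factor to N → w N' with N' → ε | M.
M has alternatives sharing prefix 'N': factor to M → N M' with M' → v w | ε.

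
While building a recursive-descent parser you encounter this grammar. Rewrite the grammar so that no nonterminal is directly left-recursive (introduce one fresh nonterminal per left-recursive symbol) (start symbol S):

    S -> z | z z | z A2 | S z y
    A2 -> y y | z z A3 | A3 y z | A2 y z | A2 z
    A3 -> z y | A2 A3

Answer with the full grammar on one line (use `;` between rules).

S, A2 are directly left-recursive.
For S: α = {z y}, β = {z, z z, z A2}. Rewrite as S → β S' and S' → α S' | ε.
For A2: α = {y z, z}, β = {y y, z z A3, A3 y z}. Rewrite as A2 → β A2' and A2' → α A2' | ε.

S -> z S' | z z S' | z A2 S'; A2 -> y y A2' | z z A3 A2' | A3 y z A2'; A3 -> z y | A2 A3; S' -> z y S' | eps; A2' -> y z A2' | z A2' | eps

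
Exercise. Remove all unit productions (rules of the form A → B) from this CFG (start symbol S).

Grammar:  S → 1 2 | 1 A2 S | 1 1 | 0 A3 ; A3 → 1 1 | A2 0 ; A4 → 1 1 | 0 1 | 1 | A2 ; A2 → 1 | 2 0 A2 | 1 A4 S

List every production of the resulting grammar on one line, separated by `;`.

Unit pairs: A4 ⇒* {A2}.
For each unit pair (A, B), copy every non-unit production of B to A, then drop all unit productions.

S → 1 2 | 1 A2 S | 1 1 | 0 A3; A3 → 1 1 | A2 0; A4 → 1 1 | 0 1 | 1 | 2 0 A2 | 1 A4 S; A2 → 1 | 2 0 A2 | 1 A4 S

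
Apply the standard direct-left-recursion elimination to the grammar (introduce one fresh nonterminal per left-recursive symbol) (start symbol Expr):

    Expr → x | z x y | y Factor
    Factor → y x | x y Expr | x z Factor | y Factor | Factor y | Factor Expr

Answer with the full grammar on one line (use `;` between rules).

Factor is directly left-recursive.
For Factor: α = {y, Expr}, β = {y x, x y Expr, x z Factor, y Factor}. Rewrite as Factor → β Factor1 and Factor1 → α Factor1 | ε.

Expr → x | z x y | y Factor; Factor → y x Factor1 | x y Expr Factor1 | x z Factor Factor1 | y Factor Factor1; Factor1 → y Factor1 | Expr Factor1 | eps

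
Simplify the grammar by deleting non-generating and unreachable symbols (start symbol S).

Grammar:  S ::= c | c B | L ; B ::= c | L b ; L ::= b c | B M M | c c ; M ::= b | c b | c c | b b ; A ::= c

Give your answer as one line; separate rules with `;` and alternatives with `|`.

S ::= c | c B | L; B ::= c | L b; L ::= b c | B M M | c c; M ::= b | c b | c c | b b

Generating nonterminals: {A, B, L, M, S}.
Reachable from S after that: {B, L, M, S}.
Removed useless symbols: {A} and every production mentioning them.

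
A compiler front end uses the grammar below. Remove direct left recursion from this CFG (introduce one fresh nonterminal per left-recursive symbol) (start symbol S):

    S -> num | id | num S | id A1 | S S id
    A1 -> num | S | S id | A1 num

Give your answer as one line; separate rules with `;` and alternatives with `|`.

Directly left-recursive nonterminals: S, A1.
For S: α = {S id}, β = {num, id, num S, id A1}. Rewrite as S → β S' and S' → α S' | ε.
For A1: α = {num}, β = {num, S, S id}. Rewrite as A1 → β A1' and A1' → α A1' | ε.

S -> num S' | id S' | num S S' | id A1 S'; A1 -> num A1' | S A1' | S id A1'; S' -> S id S' | eps; A1' -> num A1' | eps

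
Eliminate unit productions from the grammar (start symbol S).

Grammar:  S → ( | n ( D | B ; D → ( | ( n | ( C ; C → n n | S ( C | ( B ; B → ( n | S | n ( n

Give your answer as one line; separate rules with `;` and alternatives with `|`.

S → ( n | n ( n | ( | n ( D; D → ( | ( n | ( C; C → n n | S ( C | ( B; B → ( n | n ( n | ( | n ( D

Unit pairs: B ⇒* {S}; S ⇒* {B}.
Replace each nonterminal's rules with the union of the non-unit rules of every nonterminal it unit-derives.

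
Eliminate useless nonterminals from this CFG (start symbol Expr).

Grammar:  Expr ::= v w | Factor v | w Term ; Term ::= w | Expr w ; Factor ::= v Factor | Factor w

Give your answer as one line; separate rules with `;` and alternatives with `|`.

Expr ::= v w | w Term; Term ::= w | Expr w

Generating nonterminals: {Expr, Term}.
Reachable from Expr after that: {Expr, Term}.
Removed useless symbols: {Factor} and every production mentioning them.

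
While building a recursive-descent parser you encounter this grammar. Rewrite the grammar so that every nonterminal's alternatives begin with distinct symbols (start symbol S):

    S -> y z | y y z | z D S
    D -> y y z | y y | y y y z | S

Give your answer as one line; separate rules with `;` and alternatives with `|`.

S -> z D S | y S'; D -> S | y y D'; S' -> z | y z; D' -> z | epsilon | y z

S has alternatives sharing prefix 'y': factor to S → y S' with S' → z | y z.
D has alternatives sharing prefix 'y y': factor to D → y y D' with D' → z | ε | y z.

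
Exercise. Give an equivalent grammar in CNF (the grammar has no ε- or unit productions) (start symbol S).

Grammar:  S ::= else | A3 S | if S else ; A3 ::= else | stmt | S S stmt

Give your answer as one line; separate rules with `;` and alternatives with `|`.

S ::= else | A3 S | X1 Y1; A3 ::= else | stmt | S Y2; X1 ::= if; X2 ::= else; X3 ::= stmt; Y1 ::= S X2; Y2 ::= S X3

Introduce a nonterminal for each terminal appearing in a rule of length ≥ 2: X1 → if, X2 → else, X3 → stmt.
Binarize each right-hand side of length ≥ 3 by chaining fresh nonterminals (Y1, Y2, …): affected rules were S → X1 S X2; A3 → S S X3.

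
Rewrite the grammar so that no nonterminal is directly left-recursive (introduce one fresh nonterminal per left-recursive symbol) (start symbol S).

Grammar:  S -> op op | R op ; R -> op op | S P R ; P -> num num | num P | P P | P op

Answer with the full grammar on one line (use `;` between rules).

S -> op op | R op; R -> op op | S P R; P -> num num P' | num P P'; P' -> P P' | op P' | ε

Left recursion appears on P.
For P: α = {P, op}, β = {num num, num P}. Rewrite as P → β P' and P' → α P' | ε.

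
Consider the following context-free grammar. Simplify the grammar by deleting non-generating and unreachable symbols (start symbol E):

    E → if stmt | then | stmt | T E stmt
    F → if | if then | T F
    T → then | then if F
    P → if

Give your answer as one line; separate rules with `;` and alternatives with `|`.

E → if stmt | then | stmt | T E stmt; F → if | if then | T F; T → then | then if F

Generating nonterminals: {E, F, P, T}.
Reachable from E after that: {E, F, T}.
Removed useless symbols: {P} and every production mentioning them.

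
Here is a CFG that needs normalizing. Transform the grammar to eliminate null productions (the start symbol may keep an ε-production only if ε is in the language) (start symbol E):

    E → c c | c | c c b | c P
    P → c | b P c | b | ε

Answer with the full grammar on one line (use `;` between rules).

Nullable set = {P}.
ε ∉ L(G), so no ε-production is kept.
Add the nullable-subset variants: P → b P c gives b P c | b c.

E → c c | c | c c b | c P; P → c | b P c | b c | b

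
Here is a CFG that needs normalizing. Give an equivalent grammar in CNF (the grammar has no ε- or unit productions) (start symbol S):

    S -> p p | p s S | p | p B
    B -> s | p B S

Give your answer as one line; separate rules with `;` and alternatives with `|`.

S -> X1 X1 | X1 Y1 | p | X1 B; B -> s | X1 Y2; X1 -> p; X2 -> s; Y1 -> X2 S; Y2 -> B S

Introduce a nonterminal for each terminal appearing in a rule of length ≥ 2: X1 → p, X2 → s.
Binarize each right-hand side of length ≥ 3 by chaining fresh nonterminals (Y1, Y2, …): affected rules were S → X1 X2 S; B → X1 B S.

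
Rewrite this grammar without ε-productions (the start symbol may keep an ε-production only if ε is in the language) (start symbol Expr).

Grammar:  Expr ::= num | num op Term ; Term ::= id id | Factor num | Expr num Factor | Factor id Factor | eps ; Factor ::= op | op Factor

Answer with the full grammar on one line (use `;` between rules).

Expr ::= num | num op Term | num op; Term ::= id id | Factor num | Expr num Factor | Factor id Factor; Factor ::= op | op Factor

Nullable nonterminals: {Term}.
ε ∉ L(G), so no ε-production is kept.
Add the nullable-subset variants: Expr → num op Term gives num op Term | num op.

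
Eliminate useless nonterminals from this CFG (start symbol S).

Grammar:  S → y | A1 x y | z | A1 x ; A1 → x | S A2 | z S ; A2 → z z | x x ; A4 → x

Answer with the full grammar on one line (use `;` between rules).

Generating nonterminals: {A1, A2, A4, S}.
Reachable from S after that: {A1, A2, S}.
Removed useless symbols: {A4} and every production mentioning them.

S → y | A1 x y | z | A1 x; A1 → x | S A2 | z S; A2 → z z | x x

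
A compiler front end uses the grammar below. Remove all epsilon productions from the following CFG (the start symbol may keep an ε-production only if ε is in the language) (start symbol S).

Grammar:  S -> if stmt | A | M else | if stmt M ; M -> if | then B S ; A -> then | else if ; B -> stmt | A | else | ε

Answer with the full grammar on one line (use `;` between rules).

S -> if stmt | A | M else | if stmt M; M -> if | then B S | then S; A -> then | else if; B -> stmt | A | else

Nullable nonterminals: {B}.
ε ∉ L(G), so no ε-production is kept.
For each production, add variants omitting each subset of nullable occurrences: M → then B S gives then B S | then S.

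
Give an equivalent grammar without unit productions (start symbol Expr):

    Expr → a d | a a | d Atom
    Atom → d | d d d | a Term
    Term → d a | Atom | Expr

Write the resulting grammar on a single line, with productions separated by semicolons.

Expr → a d | a a | d Atom; Atom → d | d d d | a Term; Term → d a | d | d d d | a Term | a d | a a | d Atom

Unit pairs: Term ⇒* {Atom, Expr}.
For each unit pair (A, B), copy every non-unit production of B to A, then drop all unit productions.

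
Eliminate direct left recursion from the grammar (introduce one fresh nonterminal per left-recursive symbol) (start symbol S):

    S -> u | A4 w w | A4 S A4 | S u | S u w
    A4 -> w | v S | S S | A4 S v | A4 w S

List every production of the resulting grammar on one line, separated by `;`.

S -> u S' | A4 w w S' | A4 S A4 S'; A4 -> w A4' | v S A4' | S S A4'; S' -> u S' | u w S' | ε; A4' -> S v A4' | w S A4' | ε

Left recursion appears on S, A4.
For S: α = {u, u w}, β = {u, A4 w w, A4 S A4}. Rewrite as S → β S' and S' → α S' | ε.
For A4: α = {S v, w S}, β = {w, v S, S S}. Rewrite as A4 → β A4' and A4' → α A4' | ε.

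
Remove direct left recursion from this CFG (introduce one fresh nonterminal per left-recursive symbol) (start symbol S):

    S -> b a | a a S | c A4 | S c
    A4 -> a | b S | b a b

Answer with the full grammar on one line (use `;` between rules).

Left recursion appears on S.
For S: α = {c}, β = {b a, a a S, c A4}. Rewrite as S → β S' and S' → α S' | ε.

S -> b a S' | a a S S' | c A4 S'; A4 -> a | b S | b a b; S' -> c S' | ε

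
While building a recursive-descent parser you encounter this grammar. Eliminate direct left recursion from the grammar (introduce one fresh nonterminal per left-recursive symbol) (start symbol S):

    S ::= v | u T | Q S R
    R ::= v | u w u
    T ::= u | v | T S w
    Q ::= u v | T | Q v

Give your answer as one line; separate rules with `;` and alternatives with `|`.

S ::= v | u T | Q S R; R ::= v | u w u; T ::= u T' | v T'; Q ::= u v Q' | T Q'; T' ::= S w T' | ε; Q' ::= v Q' | ε

T, Q are directly left-recursive.
For T: α = {S w}, β = {u, v}. Rewrite as T → β T' and T' → α T' | ε.
For Q: α = {v}, β = {u v, T}. Rewrite as Q → β Q' and Q' → α Q' | ε.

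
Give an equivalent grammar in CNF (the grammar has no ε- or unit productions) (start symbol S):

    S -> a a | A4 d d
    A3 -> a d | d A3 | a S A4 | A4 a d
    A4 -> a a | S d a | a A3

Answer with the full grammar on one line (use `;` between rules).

Introduce a nonterminal for each terminal appearing in a rule of length ≥ 2: X1 → a, X2 → d.
Binarize each right-hand side of length ≥ 3 by chaining fresh nonterminals (Y1, Y2, …): affected rules were S → A4 X2 X2; A3 → X1 S A4; A3 → A4 X1 X2; A4 → S X2 X1.

S -> X1 X1 | A4 Y1; A3 -> X1 X2 | X2 A3 | X1 Y2 | A4 Y3; A4 -> X1 X1 | S Y4 | X1 A3; X1 -> a; X2 -> d; Y1 -> X2 X2; Y2 -> S A4; Y3 -> X1 X2; Y4 -> X2 X1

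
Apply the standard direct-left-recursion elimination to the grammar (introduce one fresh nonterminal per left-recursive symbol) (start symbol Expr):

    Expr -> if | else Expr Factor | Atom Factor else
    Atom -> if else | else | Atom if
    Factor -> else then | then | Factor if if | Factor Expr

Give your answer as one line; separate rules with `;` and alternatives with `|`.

Expr -> if | else Expr Factor | Atom Factor else; Atom -> if else Atom1 | else Atom1; Factor -> else then Factor1 | then Factor1; Atom1 -> if Atom1 | ε; Factor1 -> if if Factor1 | Expr Factor1 | ε

Left recursion appears on Atom, Factor.
For Atom: α = {if}, β = {if else, else}. Rewrite as Atom → β Atom1 and Atom1 → α Atom1 | ε.
For Factor: α = {if if, Expr}, β = {else then, then}. Rewrite as Factor → β Factor1 and Factor1 → α Factor1 | ε.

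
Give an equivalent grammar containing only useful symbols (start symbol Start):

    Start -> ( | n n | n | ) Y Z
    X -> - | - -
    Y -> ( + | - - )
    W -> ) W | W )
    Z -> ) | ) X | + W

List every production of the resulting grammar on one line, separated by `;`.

Generating nonterminals: {Start, X, Y, Z}.
Reachable from Start after that: {Start, X, Y, Z}.
Removed useless symbols: {W} and every production mentioning them.

Start -> ( | n n | n | ) Y Z; X -> - | - -; Y -> ( + | - - ); Z -> ) | ) X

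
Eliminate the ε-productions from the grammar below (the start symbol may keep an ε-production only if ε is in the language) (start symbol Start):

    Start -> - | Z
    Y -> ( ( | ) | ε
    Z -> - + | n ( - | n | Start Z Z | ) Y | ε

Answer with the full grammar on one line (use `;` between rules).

Start -> - | Z | ε; Y -> ( ( | ); Z -> - + | n ( - | n | Start Z Z | Start Z | Start | Z Z | ) Y | )

Nullable set = {Start, Y, Z}.
ε ∈ L(G) since Start is nullable, so keep Start → ε.
Expand every rule over subsets of its nullable positions: Z → Start Z Z gives Start Z Z | Start Z | Start | Z Z. Z → ) Y gives ) Y | ).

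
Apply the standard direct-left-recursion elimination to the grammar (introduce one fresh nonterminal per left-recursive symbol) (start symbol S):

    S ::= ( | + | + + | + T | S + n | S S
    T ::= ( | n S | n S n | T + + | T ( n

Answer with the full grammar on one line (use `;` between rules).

S ::= ( S' | + S' | + + S' | + T S'; T ::= ( T' | n S T' | n S n T'; S' ::= + n S' | S S' | ε; T' ::= + + T' | ( n T' | ε

Left recursion appears on S, T.
For S: α = {+ n, S}, β = {(, +, + +, + T}. Rewrite as S → β S' and S' → α S' | ε.
For T: α = {+ +, ( n}, β = {(, n S, n S n}. Rewrite as T → β T' and T' → α T' | ε.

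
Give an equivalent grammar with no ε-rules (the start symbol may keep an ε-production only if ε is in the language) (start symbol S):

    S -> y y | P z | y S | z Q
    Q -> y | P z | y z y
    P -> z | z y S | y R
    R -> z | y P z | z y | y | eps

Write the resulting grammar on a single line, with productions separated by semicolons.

S -> y y | P z | y S | z Q; Q -> y | P z | y z y; P -> z | z y S | y R | y; R -> z | y P z | z y | y

The nullable symbols are {R}.
ε ∉ L(G), so no ε-production is kept.
Expand every rule over subsets of its nullable positions: P → y R gives y R | y.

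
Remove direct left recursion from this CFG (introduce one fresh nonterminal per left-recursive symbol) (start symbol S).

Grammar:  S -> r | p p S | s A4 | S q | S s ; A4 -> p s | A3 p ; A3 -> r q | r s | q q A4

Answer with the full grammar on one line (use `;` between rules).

Left recursion appears on S.
For S: α = {q, s}, β = {r, p p S, s A4}. Rewrite as S → β S' and S' → α S' | ε.

S -> r S' | p p S S' | s A4 S'; A4 -> p s | A3 p; A3 -> r q | r s | q q A4; S' -> q S' | s S' | ε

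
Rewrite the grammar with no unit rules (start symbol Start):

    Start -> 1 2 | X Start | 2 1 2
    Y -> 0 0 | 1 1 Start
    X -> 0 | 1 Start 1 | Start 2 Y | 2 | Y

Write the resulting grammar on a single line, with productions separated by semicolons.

Unit pairs: X ⇒* {Y}.
Replace each nonterminal's rules with the union of the non-unit rules of every nonterminal it unit-derives.

Start -> 1 2 | X Start | 2 1 2; Y -> 0 0 | 1 1 Start; X -> 0 | 1 Start 1 | Start 2 Y | 2 | 0 0 | 1 1 Start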